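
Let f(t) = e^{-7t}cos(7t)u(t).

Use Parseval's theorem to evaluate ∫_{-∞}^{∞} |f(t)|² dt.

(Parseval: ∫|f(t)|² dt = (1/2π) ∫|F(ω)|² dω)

∫|f(t)|² dt = \frac{3}{56}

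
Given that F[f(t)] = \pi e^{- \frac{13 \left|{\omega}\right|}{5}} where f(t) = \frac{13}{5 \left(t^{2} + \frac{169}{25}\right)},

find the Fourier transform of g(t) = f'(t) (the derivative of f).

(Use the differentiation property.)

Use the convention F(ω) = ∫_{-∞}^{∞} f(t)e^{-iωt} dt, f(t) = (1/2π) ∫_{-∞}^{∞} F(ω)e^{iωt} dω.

F[g](ω) = i \pi \omega e^{- \frac{13 \left|{\omega}\right|}{5}}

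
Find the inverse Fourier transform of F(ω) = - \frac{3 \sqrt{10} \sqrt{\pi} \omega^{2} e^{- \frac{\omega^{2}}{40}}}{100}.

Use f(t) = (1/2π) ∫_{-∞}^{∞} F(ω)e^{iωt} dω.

f(t) = 3 \left(40 t^{2} - 2\right) e^{- 10 t^{2}}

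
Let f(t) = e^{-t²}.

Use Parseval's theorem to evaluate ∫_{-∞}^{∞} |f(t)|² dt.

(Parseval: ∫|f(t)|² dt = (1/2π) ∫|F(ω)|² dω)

∫|f(t)|² dt = \frac{\sqrt{2} \sqrt{\pi}}{2}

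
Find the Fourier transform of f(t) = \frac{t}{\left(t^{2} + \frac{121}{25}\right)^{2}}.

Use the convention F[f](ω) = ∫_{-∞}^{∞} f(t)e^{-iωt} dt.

F(ω) = - \frac{5 i \pi \omega e^{- \frac{11 \left|{\omega}\right|}{5}}}{22}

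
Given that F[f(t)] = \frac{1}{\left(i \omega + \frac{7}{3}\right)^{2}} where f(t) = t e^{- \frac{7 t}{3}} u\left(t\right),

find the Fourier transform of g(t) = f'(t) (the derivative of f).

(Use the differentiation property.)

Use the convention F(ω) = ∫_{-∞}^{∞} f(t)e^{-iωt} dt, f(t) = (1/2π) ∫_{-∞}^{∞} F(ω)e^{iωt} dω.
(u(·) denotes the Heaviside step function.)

F[g](ω) = \frac{9 i \omega}{\left(3 i \omega + 7\right)^{2}}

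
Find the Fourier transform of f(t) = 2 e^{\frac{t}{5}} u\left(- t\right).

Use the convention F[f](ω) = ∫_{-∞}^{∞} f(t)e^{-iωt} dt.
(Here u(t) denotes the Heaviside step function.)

F(ω) = \frac{10 i}{5 \omega + i}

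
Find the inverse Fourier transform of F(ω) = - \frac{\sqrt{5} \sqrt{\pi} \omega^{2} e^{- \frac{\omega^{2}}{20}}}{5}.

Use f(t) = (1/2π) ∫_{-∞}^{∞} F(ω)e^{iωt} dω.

f(t) = 5 \left(20 t^{2} - 2\right) e^{- 5 t^{2}}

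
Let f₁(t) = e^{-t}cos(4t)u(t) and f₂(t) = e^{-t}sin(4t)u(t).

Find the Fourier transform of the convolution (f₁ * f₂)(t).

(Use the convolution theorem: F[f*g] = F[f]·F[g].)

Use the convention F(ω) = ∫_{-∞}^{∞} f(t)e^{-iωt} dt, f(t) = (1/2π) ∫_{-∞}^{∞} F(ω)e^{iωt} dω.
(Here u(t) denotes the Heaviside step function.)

F[f₁*f₂](ω) = \frac{4 \left(i \omega + 1\right)}{\left(\left(i \omega + 1\right)^{2} + 16\right)^{2}}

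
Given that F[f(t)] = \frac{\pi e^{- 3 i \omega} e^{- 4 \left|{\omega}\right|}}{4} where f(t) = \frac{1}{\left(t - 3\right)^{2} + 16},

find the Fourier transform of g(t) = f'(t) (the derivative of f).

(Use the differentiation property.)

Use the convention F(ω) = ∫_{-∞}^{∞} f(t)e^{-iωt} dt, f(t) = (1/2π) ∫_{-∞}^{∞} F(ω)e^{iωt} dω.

F[g](ω) = \frac{i \pi \omega e^{- 3 i \omega - 4 \left|{\omega}\right|}}{4}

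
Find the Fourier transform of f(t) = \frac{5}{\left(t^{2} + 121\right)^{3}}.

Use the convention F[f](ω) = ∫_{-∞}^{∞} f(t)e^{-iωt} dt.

F(ω) = \frac{5 \pi \left(121 \omega^{2} + 33 \left|{\omega}\right| + 3\right) e^{- 11 \left|{\omega}\right|}}{1288408}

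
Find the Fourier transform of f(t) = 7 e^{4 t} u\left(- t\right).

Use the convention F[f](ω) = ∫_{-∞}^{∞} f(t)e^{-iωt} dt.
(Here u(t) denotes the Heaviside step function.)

F(ω) = - \frac{7}{i \omega - 4}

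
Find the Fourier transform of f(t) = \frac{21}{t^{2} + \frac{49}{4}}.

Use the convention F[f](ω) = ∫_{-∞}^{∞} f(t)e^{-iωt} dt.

F(ω) = 6 \pi e^{- \frac{7 \left|{\omega}\right|}{2}}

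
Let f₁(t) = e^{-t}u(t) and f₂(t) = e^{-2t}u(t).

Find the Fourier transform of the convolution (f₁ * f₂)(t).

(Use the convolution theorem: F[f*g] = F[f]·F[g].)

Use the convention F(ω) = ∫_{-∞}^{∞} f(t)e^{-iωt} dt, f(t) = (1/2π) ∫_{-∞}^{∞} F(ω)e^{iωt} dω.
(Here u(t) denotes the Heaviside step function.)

F[f₁*f₂](ω) = \frac{1}{\left(i \omega + 1\right) \left(i \omega + 2\right)}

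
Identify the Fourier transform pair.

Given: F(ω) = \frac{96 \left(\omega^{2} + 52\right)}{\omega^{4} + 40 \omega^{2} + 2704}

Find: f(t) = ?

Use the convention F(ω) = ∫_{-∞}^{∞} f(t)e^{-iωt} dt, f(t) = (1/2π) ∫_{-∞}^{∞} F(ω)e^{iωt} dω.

f(t) = 8 e^{- 6 \left|{t}\right|} \cos{\left(4 t \right)}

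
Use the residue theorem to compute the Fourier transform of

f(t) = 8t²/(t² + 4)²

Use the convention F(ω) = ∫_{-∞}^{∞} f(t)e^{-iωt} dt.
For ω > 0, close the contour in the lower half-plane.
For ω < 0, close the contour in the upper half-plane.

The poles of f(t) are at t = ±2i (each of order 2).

Let g(z) = f(z)e^{-iωz}; for large |z| the factor e^{-iωz} decays in the lower half-plane when ω > 0 and in the upper half-plane when ω < 0.

Case ω > 0 (lower half-plane, clockwise contour ⇒ F(ω) = -2πi·ΣRes):
  Res_{z = - 2 i} g(z) = i \left(1 - 2 \omega\right) e^{- 2 \omega} (pole of order 2)
  F(ω) = -2πi·ΣRes = 2 \pi \left(1 - 2 \omega\right) e^{- 2 \omega}

Case ω < 0 (upper half-plane, counterclockwise contour ⇒ F(ω) = +2πi·ΣRes):
  Res_{z = 2 i} g(z) = i \left(- 2 \omega - 1\right) e^{2 \omega} (pole of order 2)
  F(ω) = 2πi·ΣRes = 2 \pi \left(2 \omega + 1\right) e^{2 \omega}

Both cases combine into a single formula in |ω|:

F(ω) = 2 \pi \left(1 - 2 \left|{\omega}\right|\right) e^{- 2 \left|{\omega}\right|}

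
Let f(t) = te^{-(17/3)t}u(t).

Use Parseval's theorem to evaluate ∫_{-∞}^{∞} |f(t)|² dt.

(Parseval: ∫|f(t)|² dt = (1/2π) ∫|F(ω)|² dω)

∫|f(t)|² dt = \frac{27}{19652}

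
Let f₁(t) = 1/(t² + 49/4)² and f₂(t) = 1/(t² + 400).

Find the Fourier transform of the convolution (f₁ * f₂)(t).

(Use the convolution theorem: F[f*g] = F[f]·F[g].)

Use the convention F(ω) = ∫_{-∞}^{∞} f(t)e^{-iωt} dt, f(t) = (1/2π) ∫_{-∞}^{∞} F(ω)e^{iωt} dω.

F[f₁*f₂](ω) = \frac{\pi^{2} \left(7 \left|{\omega}\right| + 2\right) e^{- \frac{47 \left|{\omega}\right|}{2}}}{3430}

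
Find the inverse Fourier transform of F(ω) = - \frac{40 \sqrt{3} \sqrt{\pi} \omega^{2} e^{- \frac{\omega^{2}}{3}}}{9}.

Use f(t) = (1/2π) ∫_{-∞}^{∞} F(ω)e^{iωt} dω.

f(t) = 5 \left(3 t^{2} - 2\right) e^{- \frac{3 t^{2}}{4}}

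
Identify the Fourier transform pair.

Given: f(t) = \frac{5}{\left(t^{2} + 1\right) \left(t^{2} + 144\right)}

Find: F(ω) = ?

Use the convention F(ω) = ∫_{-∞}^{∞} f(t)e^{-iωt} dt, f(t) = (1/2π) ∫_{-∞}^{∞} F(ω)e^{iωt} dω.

F(ω) = \frac{5 \pi \left(12 e^{11 \left|{\omega}\right|} - 1\right) e^{- 12 \left|{\omega}\right|}}{1716}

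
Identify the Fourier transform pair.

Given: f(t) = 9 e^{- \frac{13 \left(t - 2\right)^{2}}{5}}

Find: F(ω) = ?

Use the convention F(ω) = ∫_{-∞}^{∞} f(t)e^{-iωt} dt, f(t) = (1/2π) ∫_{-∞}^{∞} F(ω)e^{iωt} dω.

F(ω) = \frac{9 \sqrt{65} \sqrt{\pi} e^{- \frac{\omega \left(5 \omega + 104 i\right)}{52}}}{13}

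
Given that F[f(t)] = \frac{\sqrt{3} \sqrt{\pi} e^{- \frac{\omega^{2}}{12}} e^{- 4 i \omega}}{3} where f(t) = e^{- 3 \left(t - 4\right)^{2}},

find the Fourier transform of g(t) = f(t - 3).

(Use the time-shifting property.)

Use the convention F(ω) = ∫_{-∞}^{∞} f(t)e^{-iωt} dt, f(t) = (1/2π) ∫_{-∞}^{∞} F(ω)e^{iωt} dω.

F[g](ω) = \frac{\sqrt{3} \sqrt{\pi} e^{- \frac{\omega \left(\omega + 84 i\right)}{12}}}{3}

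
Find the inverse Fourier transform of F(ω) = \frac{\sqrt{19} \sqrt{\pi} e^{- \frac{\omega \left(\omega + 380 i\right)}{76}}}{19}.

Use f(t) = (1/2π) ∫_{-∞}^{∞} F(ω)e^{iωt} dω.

f(t) = e^{- 19 \left(t - 5\right)^{2}}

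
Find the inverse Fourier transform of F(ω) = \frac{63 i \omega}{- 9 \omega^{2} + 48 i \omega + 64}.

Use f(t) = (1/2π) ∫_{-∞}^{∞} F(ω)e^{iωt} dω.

f(t) = 7 \left(1 - \frac{8 t}{3}\right) e^{- \frac{8 t}{3}} u\left(t\right)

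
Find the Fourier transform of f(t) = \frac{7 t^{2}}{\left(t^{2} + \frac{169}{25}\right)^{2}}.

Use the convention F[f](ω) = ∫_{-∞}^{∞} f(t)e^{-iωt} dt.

F(ω) = \frac{7 \pi \left(5 - 13 \left|{\omega}\right|\right) e^{- \frac{13 \left|{\omega}\right|}{5}}}{26}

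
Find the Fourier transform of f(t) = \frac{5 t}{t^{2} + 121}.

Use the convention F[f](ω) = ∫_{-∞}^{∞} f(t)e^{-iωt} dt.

F(ω) = - 5 i \pi e^{- 11 \left|{\omega}\right|} \operatorname{sign}{\left(\omega \right)}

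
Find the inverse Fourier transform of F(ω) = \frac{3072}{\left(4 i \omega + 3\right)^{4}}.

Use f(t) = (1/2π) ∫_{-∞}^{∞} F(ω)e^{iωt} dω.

f(t) = 2 t^{3} e^{- \frac{3 t}{4}} u\left(t\right)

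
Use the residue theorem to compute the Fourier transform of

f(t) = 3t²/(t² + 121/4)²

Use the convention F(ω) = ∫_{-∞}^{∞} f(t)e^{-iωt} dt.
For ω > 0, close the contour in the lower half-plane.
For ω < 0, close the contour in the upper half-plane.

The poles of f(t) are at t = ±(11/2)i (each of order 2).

Let g(z) = f(z)e^{-iωz}; for large |z| the factor e^{-iωz} decays in the lower half-plane when ω > 0 and in the upper half-plane when ω < 0.

Case ω > 0 (lower half-plane, clockwise contour ⇒ F(ω) = -2πi·ΣRes):
  Res_{z = - \frac{11 i}{2}} g(z) = \frac{3 i \left(2 - 11 \omega\right) e^{- \frac{11 \omega}{2}}}{44} (pole of order 2)
  F(ω) = -2πi·ΣRes = \frac{3 \pi \left(2 - 11 \omega\right) e^{- \frac{11 \omega}{2}}}{22}

Case ω < 0 (upper half-plane, counterclockwise contour ⇒ F(ω) = +2πi·ΣRes):
  Res_{z = \frac{11 i}{2}} g(z) = \frac{3 i \left(- 11 \omega - 2\right) e^{\frac{11 \omega}{2}}}{44} (pole of order 2)
  F(ω) = 2πi·ΣRes = \frac{3 \pi \left(11 \omega + 2\right) e^{\frac{11 \omega}{2}}}{22}

Both cases combine into a single formula in |ω|:

F(ω) = \frac{3 \pi \left(2 - 11 \left|{\omega}\right|\right) e^{- \frac{11 \left|{\omega}\right|}{2}}}{22}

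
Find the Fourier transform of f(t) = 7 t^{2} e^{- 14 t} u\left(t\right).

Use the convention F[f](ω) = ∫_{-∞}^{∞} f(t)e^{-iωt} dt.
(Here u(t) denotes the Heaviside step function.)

F(ω) = \frac{14}{\left(i \omega + 14\right)^{3}}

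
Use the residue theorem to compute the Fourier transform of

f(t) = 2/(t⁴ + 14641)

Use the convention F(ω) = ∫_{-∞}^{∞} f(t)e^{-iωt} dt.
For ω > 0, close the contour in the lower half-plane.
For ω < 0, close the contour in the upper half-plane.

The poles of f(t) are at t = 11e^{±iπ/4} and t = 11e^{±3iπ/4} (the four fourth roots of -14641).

Let g(z) = f(z)e^{-iωz}; for large |z| the factor e^{-iωz} decays in the lower half-plane when ω > 0 and in the upper half-plane when ω < 0.

Case ω > 0 (lower half-plane, clockwise contour ⇒ F(ω) = -2πi·ΣRes):
  Res_{z = - \frac{11 \sqrt{2}}{2} - \frac{11 \sqrt{2} i}{2}} g(z) = \frac{\sqrt{2} i \left(1 - i\right) e^{\frac{11 \sqrt{2} \omega \left(-1 + i\right)}{2}}}{5324}
  Res_{z = \frac{11 \sqrt{2}}{2} - \frac{11 \sqrt{2} i}{2}} g(z) = \frac{\sqrt{2} i \left(1 + i\right) e^{- \frac{11 \sqrt{2} \omega \left(1 + i\right)}{2}}}{5324}
  F(ω) = -2πi·ΣRes = \frac{\sqrt{2} \pi \left(1 - i\right) \left(e^{11 \sqrt{2} i \omega} + i\right) e^{- \frac{11 \sqrt{2} \omega \left(1 + i\right)}{2}}}{2662} = \frac{2 \pi e^{- \frac{11 \sqrt{2} \omega}{2}} \sin{\left(\frac{11 \sqrt{2} \omega}{2} + \frac{\pi}{4} \right)}}{1331}

Case ω < 0 (upper half-plane, counterclockwise contour ⇒ F(ω) = +2πi·ΣRes):
  Res_{z = \frac{11 \sqrt{2}}{2} + \frac{11 \sqrt{2} i}{2}} g(z) = \frac{\sqrt{2} i \left(-1 + i\right) e^{\frac{11 \sqrt{2} \omega \left(1 - i\right)}{2}}}{5324}
  Res_{z = - \frac{11 \sqrt{2}}{2} + \frac{11 \sqrt{2} i}{2}} g(z) = \frac{\sqrt{2} \left(1 - i\right) e^{\frac{11 \sqrt{2} \omega \left(1 + i\right)}{2}}}{5324}
  F(ω) = 2πi·ΣRes = - \frac{\sqrt{2} i \pi \left(i \left(1 - i\right) e^{\frac{11 \sqrt{2} \omega \left(1 - i\right)}{2}} - \left(1 - i\right) e^{\frac{11 \sqrt{2} \omega \left(1 + i\right)}{2}}\right)}{2662} = \frac{2 \pi e^{\frac{11 \sqrt{2} \omega}{2}} \cos{\left(\frac{11 \sqrt{2} \omega}{2} + \frac{\pi}{4} \right)}}{1331}

Both cases combine into a single formula in |ω|:

F(ω) = \frac{2 \pi e^{- \frac{11 \sqrt{2} \left|{\omega}\right|}{2}} \sin{\left(\frac{11 \sqrt{2} \left|{\omega}\right|}{2} + \frac{\pi}{4} \right)}}{1331}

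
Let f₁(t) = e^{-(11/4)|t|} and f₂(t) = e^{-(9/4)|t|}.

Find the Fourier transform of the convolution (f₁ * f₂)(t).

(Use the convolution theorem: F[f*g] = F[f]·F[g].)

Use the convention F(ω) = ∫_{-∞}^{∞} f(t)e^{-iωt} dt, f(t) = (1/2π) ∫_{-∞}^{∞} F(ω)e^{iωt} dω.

F[f₁*f₂](ω) = \frac{6336}{256 \omega^{4} + 3232 \omega^{2} + 9801}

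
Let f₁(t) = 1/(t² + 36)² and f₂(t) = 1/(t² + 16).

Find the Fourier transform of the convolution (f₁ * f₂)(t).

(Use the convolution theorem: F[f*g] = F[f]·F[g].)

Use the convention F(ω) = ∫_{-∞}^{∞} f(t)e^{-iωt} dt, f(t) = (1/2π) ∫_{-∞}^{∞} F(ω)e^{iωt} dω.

F[f₁*f₂](ω) = \frac{\pi^{2} \left(6 \left|{\omega}\right| + 1\right) e^{- 10 \left|{\omega}\right|}}{1728}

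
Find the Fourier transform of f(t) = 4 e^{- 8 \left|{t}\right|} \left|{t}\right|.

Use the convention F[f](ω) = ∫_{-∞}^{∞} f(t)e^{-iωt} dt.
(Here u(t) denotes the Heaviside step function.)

F(ω) = \frac{8 \left(64 - \omega^{2}\right)}{\left(\omega^{2} + 64\right)^{2}}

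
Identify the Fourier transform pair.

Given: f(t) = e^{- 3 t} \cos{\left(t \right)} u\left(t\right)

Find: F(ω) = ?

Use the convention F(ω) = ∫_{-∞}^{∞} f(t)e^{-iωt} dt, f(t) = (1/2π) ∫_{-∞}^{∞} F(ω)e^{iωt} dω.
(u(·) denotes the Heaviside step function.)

F(ω) = \frac{i \omega + 3}{\left(i \omega + 3\right)^{2} + 1}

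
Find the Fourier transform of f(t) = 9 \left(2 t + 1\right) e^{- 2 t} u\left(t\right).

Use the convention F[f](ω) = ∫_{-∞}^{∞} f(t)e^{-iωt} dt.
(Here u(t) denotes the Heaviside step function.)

F(ω) = \frac{9 \left(- i \omega - 4\right)}{\omega^{2} - 4 i \omega - 4}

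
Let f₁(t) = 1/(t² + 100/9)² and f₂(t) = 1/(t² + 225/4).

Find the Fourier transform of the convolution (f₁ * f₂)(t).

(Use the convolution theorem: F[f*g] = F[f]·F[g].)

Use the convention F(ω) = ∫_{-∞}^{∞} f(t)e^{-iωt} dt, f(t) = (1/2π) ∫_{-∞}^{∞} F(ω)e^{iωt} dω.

F[f₁*f₂](ω) = \frac{3 \pi^{2} \left(10 \left|{\omega}\right| + 3\right) e^{- \frac{65 \left|{\omega}\right|}{6}}}{5000}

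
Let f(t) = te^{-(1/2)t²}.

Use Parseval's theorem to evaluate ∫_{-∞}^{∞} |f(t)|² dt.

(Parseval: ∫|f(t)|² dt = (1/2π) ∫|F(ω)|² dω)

∫|f(t)|² dt = \frac{\sqrt{\pi}}{2}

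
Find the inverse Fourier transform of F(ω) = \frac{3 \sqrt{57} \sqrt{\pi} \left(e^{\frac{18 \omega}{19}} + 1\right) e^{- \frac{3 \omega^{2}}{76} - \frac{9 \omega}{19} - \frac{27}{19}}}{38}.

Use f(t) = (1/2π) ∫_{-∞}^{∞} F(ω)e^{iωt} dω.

f(t) = 3 e^{- \frac{19 t^{2}}{3}} \cos{\left(6 t \right)}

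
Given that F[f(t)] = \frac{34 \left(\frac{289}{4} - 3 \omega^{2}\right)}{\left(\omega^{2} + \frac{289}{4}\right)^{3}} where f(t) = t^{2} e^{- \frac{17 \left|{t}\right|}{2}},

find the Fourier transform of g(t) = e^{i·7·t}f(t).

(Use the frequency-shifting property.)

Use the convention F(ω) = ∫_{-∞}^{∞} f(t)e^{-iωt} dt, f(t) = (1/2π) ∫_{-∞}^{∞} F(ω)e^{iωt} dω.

F[g](ω) = \frac{544 \left(289 - 12 \left(\omega - 7\right)^{2}\right)}{\left(4 \left(\omega - 7\right)^{2} + 289\right)^{3}}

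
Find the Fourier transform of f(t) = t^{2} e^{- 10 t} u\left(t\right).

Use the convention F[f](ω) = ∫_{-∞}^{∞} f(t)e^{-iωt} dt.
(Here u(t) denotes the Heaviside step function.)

F(ω) = \frac{2}{\left(i \omega + 10\right)^{3}}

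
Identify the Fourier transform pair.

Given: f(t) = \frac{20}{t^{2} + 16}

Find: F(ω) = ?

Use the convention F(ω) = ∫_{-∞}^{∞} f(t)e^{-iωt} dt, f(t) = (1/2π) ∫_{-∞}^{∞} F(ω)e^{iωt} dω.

F(ω) = 5 \pi e^{- 4 \left|{\omega}\right|}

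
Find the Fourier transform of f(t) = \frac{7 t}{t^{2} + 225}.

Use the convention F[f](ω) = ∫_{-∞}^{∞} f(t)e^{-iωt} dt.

F(ω) = - 7 i \pi e^{- 15 \left|{\omega}\right|} \operatorname{sign}{\left(\omega \right)}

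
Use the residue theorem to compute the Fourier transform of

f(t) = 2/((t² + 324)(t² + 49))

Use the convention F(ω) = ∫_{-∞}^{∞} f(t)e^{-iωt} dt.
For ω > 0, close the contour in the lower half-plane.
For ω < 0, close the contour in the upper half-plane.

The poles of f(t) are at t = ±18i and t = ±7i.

Let g(z) = f(z)e^{-iωz}; for large |z| the factor e^{-iωz} decays in the lower half-plane when ω > 0 and in the upper half-plane when ω < 0.

Case ω > 0 (lower half-plane, clockwise contour ⇒ F(ω) = -2πi·ΣRes):
  Res_{z = - 18 i} g(z) = - \frac{i e^{- 18 \omega}}{4950}
  Res_{z = - 7 i} g(z) = \frac{i e^{- 7 \omega}}{1925}
  F(ω) = -2πi·ΣRes = \frac{\pi \left(18 e^{11 \omega} - 7\right) e^{- 18 \omega}}{17325}

Case ω < 0 (upper half-plane, counterclockwise contour ⇒ F(ω) = +2πi·ΣRes):
  Res_{z = 18 i} g(z) = \frac{i e^{18 \omega}}{4950}
  Res_{z = 7 i} g(z) = - \frac{i e^{7 \omega}}{1925}
  F(ω) = 2πi·ΣRes = \frac{\pi \left(18 - 7 e^{11 \omega}\right) e^{7 \omega}}{17325}

Both cases combine into a single formula in |ω|:

F(ω) = \frac{\pi \left(18 e^{11 \left|{\omega}\right|} - 7\right) e^{- 18 \left|{\omega}\right|}}{17325}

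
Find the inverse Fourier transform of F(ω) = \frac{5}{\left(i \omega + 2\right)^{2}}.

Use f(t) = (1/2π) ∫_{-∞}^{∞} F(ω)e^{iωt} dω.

f(t) = 5 t e^{- 2 t} u\left(t\right)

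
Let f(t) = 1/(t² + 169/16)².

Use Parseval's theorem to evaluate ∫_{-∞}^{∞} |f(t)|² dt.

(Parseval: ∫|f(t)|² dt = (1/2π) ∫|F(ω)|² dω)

∫|f(t)|² dt = \frac{5120 \pi}{62748517}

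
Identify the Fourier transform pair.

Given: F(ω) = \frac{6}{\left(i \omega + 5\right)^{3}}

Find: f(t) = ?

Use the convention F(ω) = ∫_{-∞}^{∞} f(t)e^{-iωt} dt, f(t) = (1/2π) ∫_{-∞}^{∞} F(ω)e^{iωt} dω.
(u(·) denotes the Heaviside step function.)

f(t) = 3 t^{2} e^{- 5 t} u\left(t\right)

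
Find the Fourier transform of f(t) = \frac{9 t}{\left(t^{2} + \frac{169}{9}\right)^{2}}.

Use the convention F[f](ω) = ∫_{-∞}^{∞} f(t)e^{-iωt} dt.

F(ω) = - \frac{27 i \pi \omega e^{- \frac{13 \left|{\omega}\right|}{3}}}{26}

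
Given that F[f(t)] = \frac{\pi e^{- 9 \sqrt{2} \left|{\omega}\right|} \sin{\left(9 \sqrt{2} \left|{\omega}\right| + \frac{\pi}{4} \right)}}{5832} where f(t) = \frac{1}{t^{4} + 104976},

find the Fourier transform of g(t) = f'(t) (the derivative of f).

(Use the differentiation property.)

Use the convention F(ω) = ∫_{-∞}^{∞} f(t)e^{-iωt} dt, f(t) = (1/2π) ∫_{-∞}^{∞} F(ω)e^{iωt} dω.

F[g](ω) = \frac{i \pi \omega e^{- 9 \sqrt{2} \left|{\omega}\right|} \sin{\left(9 \sqrt{2} \left|{\omega}\right| + \frac{\pi}{4} \right)}}{5832}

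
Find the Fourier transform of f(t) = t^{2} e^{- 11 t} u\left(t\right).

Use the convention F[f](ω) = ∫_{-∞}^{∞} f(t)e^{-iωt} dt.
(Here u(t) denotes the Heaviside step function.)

F(ω) = \frac{2}{\left(i \omega + 11\right)^{3}}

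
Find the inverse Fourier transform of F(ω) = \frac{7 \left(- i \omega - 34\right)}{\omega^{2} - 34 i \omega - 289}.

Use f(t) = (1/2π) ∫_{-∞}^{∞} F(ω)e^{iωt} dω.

f(t) = 7 \left(17 t + 1\right) e^{- 17 t} u\left(t\right)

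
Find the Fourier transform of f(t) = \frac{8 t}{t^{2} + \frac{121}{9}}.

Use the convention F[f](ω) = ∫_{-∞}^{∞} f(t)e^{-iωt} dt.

F(ω) = - 8 i \pi e^{- \frac{11 \left|{\omega}\right|}{3}} \operatorname{sign}{\left(\omega \right)}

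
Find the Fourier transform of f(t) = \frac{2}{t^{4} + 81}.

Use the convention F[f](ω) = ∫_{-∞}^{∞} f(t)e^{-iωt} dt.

F(ω) = \frac{2 \pi e^{- \frac{3 \sqrt{2} \left|{\omega}\right|}{2}} \sin{\left(\frac{3 \sqrt{2} \left|{\omega}\right|}{2} + \frac{\pi}{4} \right)}}{27}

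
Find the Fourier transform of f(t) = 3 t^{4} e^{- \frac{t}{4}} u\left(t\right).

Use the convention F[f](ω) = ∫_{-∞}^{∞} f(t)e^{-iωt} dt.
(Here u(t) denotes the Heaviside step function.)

F(ω) = \frac{73728}{\left(4 i \omega + 1\right)^{5}}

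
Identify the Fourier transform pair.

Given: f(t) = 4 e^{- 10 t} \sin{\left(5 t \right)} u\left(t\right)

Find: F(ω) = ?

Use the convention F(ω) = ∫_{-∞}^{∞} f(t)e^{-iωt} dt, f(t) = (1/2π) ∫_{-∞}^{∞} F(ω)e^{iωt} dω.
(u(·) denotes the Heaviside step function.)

F(ω) = \frac{20}{\left(i \omega + 10\right)^{2} + 25}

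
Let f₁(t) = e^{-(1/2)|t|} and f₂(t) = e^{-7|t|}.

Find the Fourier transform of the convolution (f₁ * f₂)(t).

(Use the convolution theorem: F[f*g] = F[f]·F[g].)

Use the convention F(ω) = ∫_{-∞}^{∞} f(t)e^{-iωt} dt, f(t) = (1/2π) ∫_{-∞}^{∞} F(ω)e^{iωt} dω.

F[f₁*f₂](ω) = \frac{56}{\left(\omega^{2} + 49\right) \left(4 \omega^{2} + 1\right)}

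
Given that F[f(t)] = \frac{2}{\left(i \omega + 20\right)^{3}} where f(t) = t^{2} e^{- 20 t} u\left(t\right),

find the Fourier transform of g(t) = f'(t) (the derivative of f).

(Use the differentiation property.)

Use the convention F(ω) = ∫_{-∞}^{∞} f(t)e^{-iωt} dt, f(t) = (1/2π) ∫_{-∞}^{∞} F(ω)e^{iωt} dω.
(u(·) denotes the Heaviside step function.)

F[g](ω) = \frac{2 i \omega}{\left(i \omega + 20\right)^{3}}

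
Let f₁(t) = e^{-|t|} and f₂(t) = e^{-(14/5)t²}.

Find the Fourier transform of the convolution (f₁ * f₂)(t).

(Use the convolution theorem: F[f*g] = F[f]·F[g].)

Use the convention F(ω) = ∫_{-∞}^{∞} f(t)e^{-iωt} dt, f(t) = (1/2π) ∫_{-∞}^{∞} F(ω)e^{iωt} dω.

F[f₁*f₂](ω) = \frac{\sqrt{70} \sqrt{\pi} e^{- \frac{5 \omega^{2}}{56}}}{7 \left(\omega^{2} + 1\right)}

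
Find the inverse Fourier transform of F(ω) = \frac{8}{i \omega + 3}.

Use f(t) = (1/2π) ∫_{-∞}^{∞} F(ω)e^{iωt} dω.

f(t) = 8 e^{- 3 t} u\left(t\right)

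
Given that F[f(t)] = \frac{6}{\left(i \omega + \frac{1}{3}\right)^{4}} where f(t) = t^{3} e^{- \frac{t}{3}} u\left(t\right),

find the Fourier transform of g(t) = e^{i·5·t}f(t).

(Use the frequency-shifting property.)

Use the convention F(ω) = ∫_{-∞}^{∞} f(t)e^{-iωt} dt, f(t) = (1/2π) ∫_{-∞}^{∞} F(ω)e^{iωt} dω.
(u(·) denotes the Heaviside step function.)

F[g](ω) = \frac{486}{\left(3 i \left(\omega - 5\right) + 1\right)^{4}}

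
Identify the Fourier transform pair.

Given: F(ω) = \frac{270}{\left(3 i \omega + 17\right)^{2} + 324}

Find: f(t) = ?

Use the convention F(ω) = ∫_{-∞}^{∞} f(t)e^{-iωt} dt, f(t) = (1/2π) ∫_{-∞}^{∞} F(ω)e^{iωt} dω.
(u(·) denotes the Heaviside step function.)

f(t) = 5 e^{- \frac{17 t}{3}} \sin{\left(6 t \right)} u\left(t\right)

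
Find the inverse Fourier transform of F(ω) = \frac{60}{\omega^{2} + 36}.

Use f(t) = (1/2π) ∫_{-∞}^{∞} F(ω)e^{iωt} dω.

f(t) = 5 e^{- 6 \left|{t}\right|}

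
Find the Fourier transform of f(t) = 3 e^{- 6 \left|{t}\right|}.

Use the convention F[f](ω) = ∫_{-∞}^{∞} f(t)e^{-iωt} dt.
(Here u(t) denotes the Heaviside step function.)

F(ω) = \frac{36}{\omega^{2} + 36}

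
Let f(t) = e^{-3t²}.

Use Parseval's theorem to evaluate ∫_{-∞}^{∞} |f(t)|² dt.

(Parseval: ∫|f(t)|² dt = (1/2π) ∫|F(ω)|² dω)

∫|f(t)|² dt = \frac{\sqrt{6} \sqrt{\pi}}{6}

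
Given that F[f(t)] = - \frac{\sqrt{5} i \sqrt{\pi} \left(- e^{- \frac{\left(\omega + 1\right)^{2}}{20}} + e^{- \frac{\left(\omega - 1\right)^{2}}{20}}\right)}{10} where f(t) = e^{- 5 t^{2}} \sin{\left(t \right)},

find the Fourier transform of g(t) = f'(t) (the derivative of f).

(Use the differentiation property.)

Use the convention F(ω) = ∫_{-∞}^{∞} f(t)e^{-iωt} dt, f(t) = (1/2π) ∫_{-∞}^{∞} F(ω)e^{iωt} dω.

F[g](ω) = \frac{\sqrt{5} \sqrt{\pi} \omega \left(e^{\frac{\omega}{5}} - 1\right) e^{- \frac{\omega^{2}}{20} - \frac{\omega}{10} - \frac{1}{20}}}{10}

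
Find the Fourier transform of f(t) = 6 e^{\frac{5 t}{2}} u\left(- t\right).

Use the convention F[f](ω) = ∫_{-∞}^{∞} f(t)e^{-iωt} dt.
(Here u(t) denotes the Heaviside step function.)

F(ω) = - \frac{12}{2 i \omega - 5}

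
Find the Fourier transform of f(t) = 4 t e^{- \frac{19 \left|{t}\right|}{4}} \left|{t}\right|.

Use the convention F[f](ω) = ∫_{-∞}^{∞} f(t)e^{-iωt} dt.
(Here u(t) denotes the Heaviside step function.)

F(ω) = \frac{4096 i \omega \left(16 \omega^{2} - 1083\right)}{\left(16 \omega^{2} + 361\right)^{3}}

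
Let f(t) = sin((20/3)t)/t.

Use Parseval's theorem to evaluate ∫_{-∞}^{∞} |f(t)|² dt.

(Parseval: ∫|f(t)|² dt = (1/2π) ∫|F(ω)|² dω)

∫|f(t)|² dt = \frac{20 \pi}{3}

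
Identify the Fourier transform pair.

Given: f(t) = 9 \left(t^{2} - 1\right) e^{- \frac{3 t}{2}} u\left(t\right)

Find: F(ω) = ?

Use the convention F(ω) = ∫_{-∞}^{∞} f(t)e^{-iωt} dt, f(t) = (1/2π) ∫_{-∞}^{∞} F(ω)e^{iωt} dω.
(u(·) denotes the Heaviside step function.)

F(ω) = \frac{18 \left(16 i \omega - \left(2 i \omega + 3\right)^{3} + 24\right)}{\left(2 i \omega + 3\right)^{4}}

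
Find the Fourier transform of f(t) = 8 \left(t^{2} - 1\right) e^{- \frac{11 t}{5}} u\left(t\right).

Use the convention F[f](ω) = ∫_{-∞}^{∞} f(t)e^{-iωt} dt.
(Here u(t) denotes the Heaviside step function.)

F(ω) = \frac{40 \left(250 i \omega - \left(5 i \omega + 11\right)^{3} + 550\right)}{\left(5 i \omega + 11\right)^{4}}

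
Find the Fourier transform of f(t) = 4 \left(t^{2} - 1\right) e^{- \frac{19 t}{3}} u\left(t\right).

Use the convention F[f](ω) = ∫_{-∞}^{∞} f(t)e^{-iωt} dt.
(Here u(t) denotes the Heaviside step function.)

F(ω) = \frac{12 \left(54 i \omega - \left(3 i \omega + 19\right)^{3} + 342\right)}{\left(3 i \omega + 19\right)^{4}}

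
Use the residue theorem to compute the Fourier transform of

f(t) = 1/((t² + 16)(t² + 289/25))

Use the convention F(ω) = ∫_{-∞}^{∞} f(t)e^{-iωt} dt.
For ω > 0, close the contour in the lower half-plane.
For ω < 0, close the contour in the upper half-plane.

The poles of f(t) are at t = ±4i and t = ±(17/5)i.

Let g(z) = f(z)e^{-iωz}; for large |z| the factor e^{-iωz} decays in the lower half-plane when ω > 0 and in the upper half-plane when ω < 0.

Case ω > 0 (lower half-plane, clockwise contour ⇒ F(ω) = -2πi·ΣRes):
  Res_{z = - 4 i} g(z) = - \frac{25 i e^{- 4 \omega}}{888}
  Res_{z = - \frac{17 i}{5}} g(z) = \frac{125 i e^{- \frac{17 \omega}{5}}}{3774}
  F(ω) = -2πi·ΣRes = - \frac{25 \pi e^{- 4 \omega}}{444} + \frac{125 \pi e^{- \frac{17 \omega}{5}}}{1887}

Case ω < 0 (upper half-plane, counterclockwise contour ⇒ F(ω) = +2πi·ΣRes):
  Res_{z = 4 i} g(z) = \frac{25 i e^{4 \omega}}{888}
  Res_{z = \frac{17 i}{5}} g(z) = - \frac{125 i e^{\frac{17 \omega}{5}}}{3774}
  F(ω) = 2πi·ΣRes = \frac{25 \pi \left(20 e^{\frac{17 \omega}{5}} - 17 e^{4 \omega}\right)}{7548}

Both cases combine into a single formula in |ω|:

F(ω) = - \frac{25 \pi e^{- 4 \left|{\omega}\right|}}{444} + \frac{125 \pi e^{- \frac{17 \left|{\omega}\right|}{5}}}{1887}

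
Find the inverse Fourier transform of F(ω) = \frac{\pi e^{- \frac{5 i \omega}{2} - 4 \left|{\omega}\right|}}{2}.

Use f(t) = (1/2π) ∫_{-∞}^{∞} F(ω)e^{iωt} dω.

f(t) = \frac{2}{\left(t - \frac{5}{2}\right)^{2} + 16}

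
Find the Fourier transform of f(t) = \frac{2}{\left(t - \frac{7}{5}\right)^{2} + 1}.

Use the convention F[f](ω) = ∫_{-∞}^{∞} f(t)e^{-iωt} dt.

F(ω) = 2 \pi e^{- \frac{7 i \omega}{5} - \left|{\omega}\right|}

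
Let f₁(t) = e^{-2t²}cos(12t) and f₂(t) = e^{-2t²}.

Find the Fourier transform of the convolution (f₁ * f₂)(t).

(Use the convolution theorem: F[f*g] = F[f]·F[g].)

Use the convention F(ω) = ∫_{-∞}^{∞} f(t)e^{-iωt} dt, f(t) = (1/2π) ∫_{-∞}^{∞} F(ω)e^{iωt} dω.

F[f₁*f₂](ω) = \frac{\pi \left(e^{6 \omega} + 1\right) e^{- \frac{\omega^{2}}{4} - 3 \omega - 18}}{4}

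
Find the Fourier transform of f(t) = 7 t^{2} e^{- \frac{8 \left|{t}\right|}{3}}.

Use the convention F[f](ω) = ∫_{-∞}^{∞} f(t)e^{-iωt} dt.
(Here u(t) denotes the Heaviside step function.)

F(ω) = \frac{6048 \left(64 - 27 \omega^{2}\right)}{\left(9 \omega^{2} + 64\right)^{3}}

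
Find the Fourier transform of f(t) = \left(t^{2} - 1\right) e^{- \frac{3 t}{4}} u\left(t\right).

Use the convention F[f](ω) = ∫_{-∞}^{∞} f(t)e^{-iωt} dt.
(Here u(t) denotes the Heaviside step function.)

F(ω) = \frac{4 \left(128 i \omega - \left(4 i \omega + 3\right)^{3} + 96\right)}{\left(4 i \omega + 3\right)^{4}}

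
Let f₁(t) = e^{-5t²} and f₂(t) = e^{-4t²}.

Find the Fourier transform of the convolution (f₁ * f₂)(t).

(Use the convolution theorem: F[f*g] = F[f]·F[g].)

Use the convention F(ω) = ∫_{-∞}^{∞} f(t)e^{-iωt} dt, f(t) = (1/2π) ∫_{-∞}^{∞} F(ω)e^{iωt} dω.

F[f₁*f₂](ω) = \frac{\sqrt{5} \pi e^{- \frac{9 \omega^{2}}{80}}}{10}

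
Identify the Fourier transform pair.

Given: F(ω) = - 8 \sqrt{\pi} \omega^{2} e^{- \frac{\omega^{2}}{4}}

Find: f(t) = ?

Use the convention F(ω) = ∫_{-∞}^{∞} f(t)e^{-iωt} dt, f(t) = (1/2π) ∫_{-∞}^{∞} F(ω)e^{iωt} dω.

f(t) = 8 \left(4 t^{2} - 2\right) e^{- t^{2}}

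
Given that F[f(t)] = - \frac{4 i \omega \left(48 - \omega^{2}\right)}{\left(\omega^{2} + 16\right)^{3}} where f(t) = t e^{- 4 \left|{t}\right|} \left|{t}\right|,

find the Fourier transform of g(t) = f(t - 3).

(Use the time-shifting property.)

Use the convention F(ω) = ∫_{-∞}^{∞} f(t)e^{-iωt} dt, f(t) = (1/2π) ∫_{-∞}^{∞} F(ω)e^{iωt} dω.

F[g](ω) = \frac{4 i \omega \left(\omega^{2} - 48\right) e^{- 3 i \omega}}{\left(\omega^{2} + 16\right)^{3}}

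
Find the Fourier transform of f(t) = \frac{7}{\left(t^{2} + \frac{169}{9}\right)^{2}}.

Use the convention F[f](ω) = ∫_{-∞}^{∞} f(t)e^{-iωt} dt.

F(ω) = \frac{63 \pi \left(13 \left|{\omega}\right| + 3\right) e^{- \frac{13 \left|{\omega}\right|}{3}}}{4394}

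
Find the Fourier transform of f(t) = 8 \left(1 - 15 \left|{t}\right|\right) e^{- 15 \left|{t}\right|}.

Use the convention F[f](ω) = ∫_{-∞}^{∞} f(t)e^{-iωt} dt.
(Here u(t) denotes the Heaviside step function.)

F(ω) = \frac{480 \omega^{2}}{\left(\omega^{2} + 225\right)^{2}}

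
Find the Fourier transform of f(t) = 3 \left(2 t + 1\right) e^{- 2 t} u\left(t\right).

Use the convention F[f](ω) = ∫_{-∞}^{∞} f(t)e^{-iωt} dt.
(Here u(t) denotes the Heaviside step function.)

F(ω) = \frac{3 \left(- i \omega - 4\right)}{\omega^{2} - 4 i \omega - 4}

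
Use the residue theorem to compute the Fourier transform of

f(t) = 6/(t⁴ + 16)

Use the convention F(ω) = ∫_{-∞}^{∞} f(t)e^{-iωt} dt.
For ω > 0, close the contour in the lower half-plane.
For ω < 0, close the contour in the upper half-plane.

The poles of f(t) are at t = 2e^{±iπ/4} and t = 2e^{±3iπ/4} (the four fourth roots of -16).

Let g(z) = f(z)e^{-iωz}; for large |z| the factor e^{-iωz} decays in the lower half-plane when ω > 0 and in the upper half-plane when ω < 0.

Case ω > 0 (lower half-plane, clockwise contour ⇒ F(ω) = -2πi·ΣRes):
  Res_{z = - \sqrt{2} - \sqrt{2} i} g(z) = \frac{3 \sqrt{2} i \left(1 - i\right) e^{\sqrt{2} \omega \left(-1 + i\right)}}{32}
  Res_{z = \sqrt{2} - \sqrt{2} i} g(z) = \frac{3 \sqrt{2} i \left(1 + i\right) e^{- \sqrt{2} \omega \left(1 + i\right)}}{32}
  F(ω) = -2πi·ΣRes = \frac{3 \sqrt{2} \pi \left(1 - i\right) \left(e^{2 \sqrt{2} i \omega} + i\right) e^{- \sqrt{2} \omega \left(1 + i\right)}}{16} = \frac{3 \pi e^{- \sqrt{2} \omega} \sin{\left(\sqrt{2} \omega + \frac{\pi}{4} \right)}}{4}

Case ω < 0 (upper half-plane, counterclockwise contour ⇒ F(ω) = +2πi·ΣRes):
  Res_{z = \sqrt{2} + \sqrt{2} i} g(z) = \frac{3 \sqrt{2} i \left(-1 + i\right) e^{\sqrt{2} \omega \left(1 - i\right)}}{32}
  Res_{z = - \sqrt{2} + \sqrt{2} i} g(z) = \frac{3 \sqrt{2} \left(1 - i\right) e^{\sqrt{2} \omega \left(1 + i\right)}}{32}
  F(ω) = 2πi·ΣRes = - \frac{3 \sqrt{2} i \pi \left(i \left(1 - i\right) e^{\sqrt{2} \omega \left(1 - i\right)} - \left(1 - i\right) e^{\sqrt{2} \omega \left(1 + i\right)}\right)}{16} = \frac{3 \pi e^{\sqrt{2} \omega} \cos{\left(\sqrt{2} \omega + \frac{\pi}{4} \right)}}{4}

Both cases combine into a single formula in |ω|:

F(ω) = \frac{3 \pi e^{- \sqrt{2} \left|{\omega}\right|} \sin{\left(\sqrt{2} \left|{\omega}\right| + \frac{\pi}{4} \right)}}{4}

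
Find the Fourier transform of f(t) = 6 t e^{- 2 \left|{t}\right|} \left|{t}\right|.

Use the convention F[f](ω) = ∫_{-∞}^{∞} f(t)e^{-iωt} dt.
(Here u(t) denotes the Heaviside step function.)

F(ω) = \frac{24 i \omega \left(\omega^{2} - 12\right)}{\left(\omega^{2} + 4\right)^{3}}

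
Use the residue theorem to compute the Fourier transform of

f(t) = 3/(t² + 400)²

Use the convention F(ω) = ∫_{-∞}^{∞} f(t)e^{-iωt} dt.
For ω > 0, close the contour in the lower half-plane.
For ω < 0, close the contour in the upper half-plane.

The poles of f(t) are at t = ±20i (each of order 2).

Let g(z) = f(z)e^{-iωz}; for large |z| the factor e^{-iωz} decays in the lower half-plane when ω > 0 and in the upper half-plane when ω < 0.

Case ω > 0 (lower half-plane, clockwise contour ⇒ F(ω) = -2πi·ΣRes):
  Res_{z = - 20 i} g(z) = \frac{3 i \left(20 \omega + 1\right) e^{- 20 \omega}}{32000} (pole of order 2)
  F(ω) = -2πi·ΣRes = \frac{3 \pi \left(20 \omega + 1\right) e^{- 20 \omega}}{16000}

Case ω < 0 (upper half-plane, counterclockwise contour ⇒ F(ω) = +2πi·ΣRes):
  Res_{z = 20 i} g(z) = \frac{3 i \left(20 \omega - 1\right) e^{20 \omega}}{32000} (pole of order 2)
  F(ω) = 2πi·ΣRes = \frac{3 \pi \left(1 - 20 \omega\right) e^{20 \omega}}{16000}

Both cases combine into a single formula in |ω|:

F(ω) = \frac{3 \pi \left(20 \left|{\omega}\right| + 1\right) e^{- 20 \left|{\omega}\right|}}{16000}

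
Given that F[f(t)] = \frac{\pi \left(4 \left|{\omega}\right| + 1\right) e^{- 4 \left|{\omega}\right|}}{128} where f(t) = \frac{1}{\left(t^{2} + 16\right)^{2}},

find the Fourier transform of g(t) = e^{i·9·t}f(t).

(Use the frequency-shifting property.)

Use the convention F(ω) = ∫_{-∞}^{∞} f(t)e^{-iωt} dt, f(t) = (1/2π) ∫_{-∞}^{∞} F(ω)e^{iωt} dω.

F[g](ω) = \frac{\pi \left(4 \left|{\omega - 9}\right| + 1\right) e^{- 4 \left|{\omega - 9}\right|}}{128}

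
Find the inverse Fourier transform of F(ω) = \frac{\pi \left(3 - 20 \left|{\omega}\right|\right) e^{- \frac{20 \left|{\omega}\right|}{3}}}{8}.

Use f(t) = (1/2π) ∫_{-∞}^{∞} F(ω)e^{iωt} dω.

f(t) = \frac{5 t^{2}}{\left(t^{2} + \frac{400}{9}\right)^{2}}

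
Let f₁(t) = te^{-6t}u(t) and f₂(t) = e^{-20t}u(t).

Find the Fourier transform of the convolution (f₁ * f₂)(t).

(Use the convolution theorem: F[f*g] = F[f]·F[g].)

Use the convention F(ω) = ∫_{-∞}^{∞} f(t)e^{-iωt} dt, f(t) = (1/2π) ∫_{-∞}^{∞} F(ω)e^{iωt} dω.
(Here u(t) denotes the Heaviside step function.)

F[f₁*f₂](ω) = \frac{1}{\left(i \omega + 6\right)^{2} \left(i \omega + 20\right)}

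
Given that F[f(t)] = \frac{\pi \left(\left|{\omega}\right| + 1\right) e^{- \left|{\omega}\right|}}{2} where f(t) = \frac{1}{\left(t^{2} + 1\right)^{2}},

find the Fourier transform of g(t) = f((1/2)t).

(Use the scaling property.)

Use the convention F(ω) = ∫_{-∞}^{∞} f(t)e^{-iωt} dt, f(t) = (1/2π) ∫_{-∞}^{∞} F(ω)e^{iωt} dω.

F[g](ω) = \pi \left(2 \left|{\omega}\right| + 1\right) e^{- 2 \left|{\omega}\right|}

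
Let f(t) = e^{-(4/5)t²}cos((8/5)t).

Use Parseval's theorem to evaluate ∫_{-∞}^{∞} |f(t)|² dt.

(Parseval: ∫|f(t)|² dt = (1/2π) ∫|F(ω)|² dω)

∫|f(t)|² dt = \frac{\sqrt{10} \sqrt{\pi} \left(1 + e^{\frac{8}{5}}\right)}{8 e^{\frac{8}{5}}}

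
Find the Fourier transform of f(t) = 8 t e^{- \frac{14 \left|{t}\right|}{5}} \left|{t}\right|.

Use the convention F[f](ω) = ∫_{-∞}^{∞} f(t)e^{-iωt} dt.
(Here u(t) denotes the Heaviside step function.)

F(ω) = \frac{20000 i \omega \left(25 \omega^{2} - 588\right)}{\left(25 \omega^{2} + 196\right)^{3}}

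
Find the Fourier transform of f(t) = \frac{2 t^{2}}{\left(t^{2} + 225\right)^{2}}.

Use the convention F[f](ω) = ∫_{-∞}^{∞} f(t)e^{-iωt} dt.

F(ω) = \frac{\pi \left(1 - 15 \left|{\omega}\right|\right) e^{- 15 \left|{\omega}\right|}}{15}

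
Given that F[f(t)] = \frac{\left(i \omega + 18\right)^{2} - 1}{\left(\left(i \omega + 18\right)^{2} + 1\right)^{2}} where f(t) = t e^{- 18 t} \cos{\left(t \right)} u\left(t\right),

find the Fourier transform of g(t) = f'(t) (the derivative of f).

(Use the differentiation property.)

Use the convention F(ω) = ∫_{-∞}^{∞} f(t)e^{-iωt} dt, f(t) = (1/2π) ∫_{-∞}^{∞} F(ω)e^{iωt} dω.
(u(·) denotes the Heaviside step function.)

F[g](ω) = \frac{i \omega \left(\left(i \omega + 18\right)^{2} - 1\right)}{\left(\left(i \omega + 18\right)^{2} + 1\right)^{2}}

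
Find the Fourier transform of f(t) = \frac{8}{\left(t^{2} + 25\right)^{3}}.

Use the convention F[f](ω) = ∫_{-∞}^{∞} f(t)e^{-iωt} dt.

F(ω) = \frac{\pi \left(25 \omega^{2} + 15 \left|{\omega}\right| + 3\right) e^{- 5 \left|{\omega}\right|}}{3125}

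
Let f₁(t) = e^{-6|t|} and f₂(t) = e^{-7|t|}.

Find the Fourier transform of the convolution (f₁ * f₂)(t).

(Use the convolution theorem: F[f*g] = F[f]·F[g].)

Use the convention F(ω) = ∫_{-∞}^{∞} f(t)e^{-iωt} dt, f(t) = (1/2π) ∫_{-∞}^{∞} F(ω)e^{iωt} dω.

F[f₁*f₂](ω) = \frac{168}{\left(\omega^{2} + 36\right) \left(\omega^{2} + 49\right)}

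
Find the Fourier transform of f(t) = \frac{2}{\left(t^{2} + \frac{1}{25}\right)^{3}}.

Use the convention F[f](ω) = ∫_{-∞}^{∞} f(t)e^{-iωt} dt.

F(ω) = \frac{125 \pi \left(\omega^{2} + 15 \left|{\omega}\right| + 75\right) e^{- \frac{\left|{\omega}\right|}{5}}}{4}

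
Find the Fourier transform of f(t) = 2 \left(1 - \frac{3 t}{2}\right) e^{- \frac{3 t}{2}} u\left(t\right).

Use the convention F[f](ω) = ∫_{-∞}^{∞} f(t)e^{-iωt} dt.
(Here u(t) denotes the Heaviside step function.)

F(ω) = \frac{8 i \omega}{- 4 \omega^{2} + 12 i \omega + 9}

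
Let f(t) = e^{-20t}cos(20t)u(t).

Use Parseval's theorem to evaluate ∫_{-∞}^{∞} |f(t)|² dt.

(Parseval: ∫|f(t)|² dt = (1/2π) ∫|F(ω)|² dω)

∫|f(t)|² dt = \frac{3}{160}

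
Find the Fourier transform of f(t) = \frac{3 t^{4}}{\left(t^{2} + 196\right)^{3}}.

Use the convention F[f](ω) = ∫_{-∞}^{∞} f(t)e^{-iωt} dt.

F(ω) = \frac{3 \pi \left(196 \omega^{2} - 70 \left|{\omega}\right| + 3\right) e^{- 14 \left|{\omega}\right|}}{112}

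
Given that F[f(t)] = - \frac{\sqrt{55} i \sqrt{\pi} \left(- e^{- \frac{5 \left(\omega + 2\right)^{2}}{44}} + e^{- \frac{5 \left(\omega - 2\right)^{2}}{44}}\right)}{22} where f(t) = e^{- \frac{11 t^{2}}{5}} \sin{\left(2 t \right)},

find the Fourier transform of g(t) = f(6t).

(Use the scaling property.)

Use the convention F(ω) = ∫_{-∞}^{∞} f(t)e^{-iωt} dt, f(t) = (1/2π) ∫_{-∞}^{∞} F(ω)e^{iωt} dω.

F[g](ω) = \frac{\sqrt{55} i \sqrt{\pi} \left(1 - e^{\frac{5 \omega}{33}}\right) e^{- \frac{5 \omega^{2}}{1584} - \frac{5 \omega}{66} - \frac{5}{11}}}{132}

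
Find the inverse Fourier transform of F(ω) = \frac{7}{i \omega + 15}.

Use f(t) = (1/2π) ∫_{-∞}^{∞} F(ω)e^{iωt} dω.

f(t) = 7 e^{- 15 t} u\left(t\right)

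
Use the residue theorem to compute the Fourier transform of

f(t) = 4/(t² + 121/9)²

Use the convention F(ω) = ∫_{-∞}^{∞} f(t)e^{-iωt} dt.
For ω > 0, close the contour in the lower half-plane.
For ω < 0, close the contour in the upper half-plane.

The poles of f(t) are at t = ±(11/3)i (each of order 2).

Let g(z) = f(z)e^{-iωz}; for large |z| the factor e^{-iωz} decays in the lower half-plane when ω > 0 and in the upper half-plane when ω < 0.

Case ω > 0 (lower half-plane, clockwise contour ⇒ F(ω) = -2πi·ΣRes):
  Res_{z = - \frac{11 i}{3}} g(z) = \frac{9 i \left(11 \omega + 3\right) e^{- \frac{11 \omega}{3}}}{1331} (pole of order 2)
  F(ω) = -2πi·ΣRes = \frac{18 \pi \left(11 \omega + 3\right) e^{- \frac{11 \omega}{3}}}{1331}

Case ω < 0 (upper half-plane, counterclockwise contour ⇒ F(ω) = +2πi·ΣRes):
  Res_{z = \frac{11 i}{3}} g(z) = \frac{9 i \left(11 \omega - 3\right) e^{\frac{11 \omega}{3}}}{1331} (pole of order 2)
  F(ω) = 2πi·ΣRes = \frac{18 \pi \left(3 - 11 \omega\right) e^{\frac{11 \omega}{3}}}{1331}

Both cases combine into a single formula in |ω|:

F(ω) = \frac{18 \pi \left(11 \left|{\omega}\right| + 3\right) e^{- \frac{11 \left|{\omega}\right|}{3}}}{1331}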